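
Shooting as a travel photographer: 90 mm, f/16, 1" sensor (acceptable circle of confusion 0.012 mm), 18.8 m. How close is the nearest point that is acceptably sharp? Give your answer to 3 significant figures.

Hyperfocal distance H = f²/(N·c) + f = 90²/(16 × 0.012) + 90 = 8100/0.192 + 90 ≈ 42277.5 mm ≈ 42.28 m.
Near limit Dn = s·(H − f)/(H + s − 2f) = 18800 × (42277.5 − 90) / (42277.5 + 18800 − 2 × 90) = 18800 × 42187.5 / 60897.5 ≈ 13024 mm ≈ 13.0 m.

13.0 m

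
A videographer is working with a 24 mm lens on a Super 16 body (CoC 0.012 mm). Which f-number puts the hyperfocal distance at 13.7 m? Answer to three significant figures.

f/3.51

Rearrange H = f²/(N·c) + f for N: N = f² / ((H − f)·c).
N = 24² / ((13700 − 24) × 0.012) = 576 / 164.1 ≈ 3.51.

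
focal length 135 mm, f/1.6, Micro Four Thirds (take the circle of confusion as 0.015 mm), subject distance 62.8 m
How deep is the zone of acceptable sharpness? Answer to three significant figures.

Hyperfocal distance H = f²/(N·c) + f = 135²/(1.6 × 0.015) + 135 = 18225/0.024 + 135 ≈ 759510.0 mm ≈ 759.5 m.
Near limit Dn = s·(H − f)/(H + s − 2f) = 62800 × (759510.0 − 135) / (759510.0 + 62800 − 2 × 135) = 62800 × 759375.0 / 822040.0 ≈ 58013 mm.
Far limit Df = s·(H − f)/(H − s) = 62800 × (759510.0 − 135) / (759510.0 − 62800) = 62800 × 759375.0 / 696710.0 ≈ 68448 mm.
Depth of field = Df − Dn = 68448 − 58013 ≈ 10435 mm ≈ 10.4 m.

10.4 m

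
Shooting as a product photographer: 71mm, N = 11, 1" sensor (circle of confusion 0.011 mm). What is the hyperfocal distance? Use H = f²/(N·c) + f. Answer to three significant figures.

Hyperfocal distance H = f²/(N·c) + f = 71²/(11 × 0.011) + 71 = 5041/0.121 + 71 ≈ 41732.2 mm ≈ 41.7 m.

41.7 m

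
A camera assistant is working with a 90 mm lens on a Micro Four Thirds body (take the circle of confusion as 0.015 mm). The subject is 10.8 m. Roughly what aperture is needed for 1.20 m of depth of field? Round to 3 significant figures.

f/2.79

Write h = H − f = f²/(N·c). The thin-lens limits are Dn = s·h/(h + (s−f)) and Df = s·h/(h − (s−f)), so DoF = Df − Dn = 2·s·(s−f)·h / (h² − (s−f)²).
That is a quadratic in h: DoF·h² − 2·s·(s−f)·h − DoF·(s−f)² = 0 ⇒ h = (s−f)·(s + √(s² + DoF²)) / DoF = 10710 × (10800 + √(10800² + 1200²)) / 1200 = 10710 × (10800 + 10866.5) / 1200 ≈ 193373 mm.
Then N = f²/(c·h) = 90² / (0.015 × 193373) = 8100 / 2900.6 ≈ 2.79.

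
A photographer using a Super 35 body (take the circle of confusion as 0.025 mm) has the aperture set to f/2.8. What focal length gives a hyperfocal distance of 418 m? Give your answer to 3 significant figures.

From H = f²/(N·c) + f, with f ≪ H: f ≈ √(H·N·c) = √(418000 × 2.8 × 0.025) = √29260 ≈ 171.1 mm.
The +f correction barely moves this — solving exactly, f² + N·c·f − N·c·H = 0 ⇒ f = (−N·c + √((N·c)² + 4·N·c·H))/2 = (−0.07 + √117040)/2 ≈ 171.02 mm, so f ≈ 171 mm.

171 mm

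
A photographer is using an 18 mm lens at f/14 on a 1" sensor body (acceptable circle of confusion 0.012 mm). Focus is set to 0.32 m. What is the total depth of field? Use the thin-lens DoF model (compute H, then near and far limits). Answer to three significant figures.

103 mm

Hyperfocal distance H = f²/(N·c) + f = 18²/(14 × 0.012) + 18 = 324/0.168 + 18 ≈ 1946.6 mm ≈ 1.947 m.
Near limit Dn = s·(H − f)/(H + s − 2f) = 320 × (1946.6 − 18) / (1946.6 + 320 − 2 × 18) = 320 × 1928.6 / 2230.6 ≈ 276.67 mm.
Far limit Df = s·(H − f)/(H − s) = 320 × (1946.6 − 18) / (1946.6 − 320) = 320 × 1928.6 / 1626.6 ≈ 379.41 mm.
Depth of field = Df − Dn = 379.41 − 276.67 ≈ 102.74 mm.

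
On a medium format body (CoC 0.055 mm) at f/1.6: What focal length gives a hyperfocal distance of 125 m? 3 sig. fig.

105 mm

From H = f²/(N·c) + f, with f ≪ H: f ≈ √(H·N·c) = √(125000 × 1.6 × 0.055) = √11000 ≈ 104.9 mm.
The +f correction barely moves this — solving exactly, f² + N·c·f − N·c·H = 0 ⇒ f = (−N·c + √((N·c)² + 4·N·c·H))/2 = (−0.088 + √44000)/2 ≈ 104.84 mm, so f ≈ 105 mm.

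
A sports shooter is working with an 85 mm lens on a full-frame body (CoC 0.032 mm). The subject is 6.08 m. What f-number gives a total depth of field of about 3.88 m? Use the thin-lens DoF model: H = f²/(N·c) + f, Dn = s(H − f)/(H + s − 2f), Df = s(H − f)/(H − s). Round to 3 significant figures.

f/11

Write h = H − f = f²/(N·c). The thin-lens limits are Dn = s·h/(h + (s−f)) and Df = s·h/(h − (s−f)), so DoF = Df − Dn = 2·s·(s−f)·h / (h² − (s−f)²).
That is a quadratic in h: DoF·h² − 2·s·(s−f)·h − DoF·(s−f)² = 0 ⇒ h = (s−f)·(s + √(s² + DoF²)) / DoF = 5995 × (6080 + √(6080² + 3880²)) / 3880 = 5995 × (6080 + 7212.54) / 3880 ≈ 20538 mm.
Then N = f²/(c·h) = 85² / (0.032 × 20538) = 7225 / 657.23 ≈ 11.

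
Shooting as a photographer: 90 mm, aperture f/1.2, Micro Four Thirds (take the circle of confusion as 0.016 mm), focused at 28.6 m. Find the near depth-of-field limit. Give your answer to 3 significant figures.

Hyperfocal distance H = f²/(N·c) + f = 90²/(1.2 × 0.016) + 90 = 8100/0.0192 + 90 ≈ 421965.0 mm ≈ 422.0 m.
Near limit Dn = s·(H − f)/(H + s − 2f) = 28600 × (421965.0 − 90) / (421965.0 + 28600 − 2 × 90) = 28600 × 421875.0 / 450385.0 ≈ 26790 mm ≈ 26.8 m.

26.8 m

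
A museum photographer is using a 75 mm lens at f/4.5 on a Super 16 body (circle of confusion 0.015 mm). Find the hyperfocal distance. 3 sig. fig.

83.4 m

Hyperfocal distance H = f²/(N·c) + f = 75²/(4.5 × 0.015) + 75 = 5625/0.0675 + 75 ≈ 83408.3 mm ≈ 83.4 m.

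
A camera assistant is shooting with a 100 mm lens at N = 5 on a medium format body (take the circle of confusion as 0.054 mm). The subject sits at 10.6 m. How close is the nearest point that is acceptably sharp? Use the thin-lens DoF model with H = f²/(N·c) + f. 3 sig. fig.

Hyperfocal distance H = f²/(N·c) + f = 100²/(5 × 0.054) + 100 = 10000/0.27 + 100 ≈ 37137.0 mm ≈ 37.14 m.
Near limit Dn = s·(H − f)/(H + s − 2f) = 10600 × (37137.0 − 100) / (37137.0 + 10600 − 2 × 100) = 10600 × 37037.0 / 47537.0 ≈ 8258.7 mm ≈ 8.26 m.

8.26 m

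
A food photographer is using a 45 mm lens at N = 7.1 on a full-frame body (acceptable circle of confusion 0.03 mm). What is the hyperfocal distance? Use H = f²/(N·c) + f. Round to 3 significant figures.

Hyperfocal distance H = f²/(N·c) + f = 45²/(7.1 × 0.03) + 45 = 2025/0.213 + 45 ≈ 9552.0 mm ≈ 9.55 m.

9.55 m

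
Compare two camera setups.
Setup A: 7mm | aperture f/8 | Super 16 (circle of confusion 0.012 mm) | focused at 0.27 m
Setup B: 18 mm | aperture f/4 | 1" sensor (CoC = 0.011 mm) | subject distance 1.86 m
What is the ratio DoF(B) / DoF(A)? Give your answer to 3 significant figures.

Setup A: H = 7²/(8×0.012) + 7 ≈ 517.4 mm; DoF = Df − Dn = 557.01 − 178.19 ≈ 378.82 mm.
Setup B: H = 18²/(4×0.011) + 18 ≈ 7381.6 mm; DoF = Df − Dn = 2480.49 − 1487.82 ≈ 992.67 mm.
Ratio = 992.67 / 378.82 ≈ 2.62.

2.62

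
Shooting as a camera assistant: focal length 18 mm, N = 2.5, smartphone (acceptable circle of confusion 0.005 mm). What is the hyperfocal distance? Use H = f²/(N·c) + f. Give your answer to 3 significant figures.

25.9 m

Hyperfocal distance H = f²/(N·c) + f = 18²/(2.5 × 0.005) + 18 = 324/0.0125 + 18 ≈ 25938.0 mm ≈ 25.9 m.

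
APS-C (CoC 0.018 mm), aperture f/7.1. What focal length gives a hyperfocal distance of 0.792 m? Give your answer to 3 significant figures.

10.0 mm

From H = f²/(N·c) + f, with f ≪ H: f ≈ √(H·N·c) = √(792 × 7.1 × 0.018) = √101.22 ≈ 10.06 mm.
Exact: f² + N·c·f − N·c·H = 0 ⇒ f = (−N·c + √((N·c)² + 4·N·c·H))/2 = (−0.1278 + √404.89)/2 ≈ 9.9970 mm ≈ 10.0 mm.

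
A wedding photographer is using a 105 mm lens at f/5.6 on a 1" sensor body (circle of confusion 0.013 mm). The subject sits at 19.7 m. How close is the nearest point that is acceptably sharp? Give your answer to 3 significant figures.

Hyperfocal distance H = f²/(N·c) + f = 105²/(5.6 × 0.013) + 105 = 11025/0.0728 + 105 ≈ 151547.3 mm ≈ 151.5 m.
Near limit Dn = s·(H − f)/(H + s − 2f) = 19700 × (151547.3 − 105) / (151547.3 + 19700 − 2 × 105) = 19700 × 151442.3 / 171037.3 ≈ 17443 mm ≈ 17.4 m.

17.4 m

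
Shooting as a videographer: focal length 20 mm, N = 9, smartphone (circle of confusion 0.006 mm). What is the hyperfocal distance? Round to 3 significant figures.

Hyperfocal distance H = f²/(N·c) + f = 20²/(9 × 0.006) + 20 = 400/0.054 + 20 ≈ 7427.4 mm ≈ 7.43 m.

7.43 m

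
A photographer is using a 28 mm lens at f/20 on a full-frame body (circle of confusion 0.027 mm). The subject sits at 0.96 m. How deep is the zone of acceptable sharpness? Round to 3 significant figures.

Hyperfocal distance H = f²/(N·c) + f = 28²/(20 × 0.027) + 28 = 784/0.54 + 28 ≈ 1479.9 mm ≈ 1.480 m.
Near limit Dn = s·(H − f)/(H + s − 2f) = 960 × (1479.9 − 28) / (1479.9 + 960 − 2 × 28) = 960 × 1451.9 / 2383.9 ≈ 584.7 mm.
Far limit Df = s·(H − f)/(H − s) = 960 × (1479.9 − 28) / (1479.9 − 960) = 960 × 1451.9 / 519.9 ≈ 2681.1 mm.
Depth of field = Df − Dn = 2681.1 − 584.7 ≈ 2096.4 mm ≈ 2.10 m.

2.10 m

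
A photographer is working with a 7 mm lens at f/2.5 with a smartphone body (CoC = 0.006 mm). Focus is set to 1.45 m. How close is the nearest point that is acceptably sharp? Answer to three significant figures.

Hyperfocal distance H = f²/(N·c) + f = 7²/(2.5 × 0.006) + 7 = 49/0.015 + 7 ≈ 3273.7 mm ≈ 3.274 m.
Near limit Dn = s·(H − f)/(H + s − 2f) = 1450 × (3273.7 − 7) / (3273.7 + 1450 − 2 × 7) = 1450 × 3266.7 / 4709.7 ≈ 1005.7 mm ≈ 1.01 m.

1.01 m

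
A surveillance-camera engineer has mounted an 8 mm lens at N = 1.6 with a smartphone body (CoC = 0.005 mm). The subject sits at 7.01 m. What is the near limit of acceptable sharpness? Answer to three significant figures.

3.74 m

Hyperfocal distance H = f²/(N·c) + f = 8²/(1.6 × 0.005) + 8 = 64/0.008 + 8 ≈ 8008.0 mm ≈ 8.008 m.
Near limit Dn = s·(H − f)/(H + s − 2f) = 7010 × (8008.0 − 8) / (8008.0 + 7010 − 2 × 8) = 7010 × 8000.0 / 15002.0 ≈ 3738.2 mm ≈ 3.74 m.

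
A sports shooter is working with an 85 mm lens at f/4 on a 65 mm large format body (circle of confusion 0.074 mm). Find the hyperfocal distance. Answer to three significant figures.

24.5 m

Hyperfocal distance H = f²/(N·c) + f = 85²/(4 × 0.074) + 85 = 7225/0.296 + 85 ≈ 24493.8 mm ≈ 24.5 m.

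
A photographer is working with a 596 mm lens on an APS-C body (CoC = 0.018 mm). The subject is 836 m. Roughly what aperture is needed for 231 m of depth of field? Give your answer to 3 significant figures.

Write h = H − f = f²/(N·c). The thin-lens limits are Dn = s·h/(h + (s−f)) and Df = s·h/(h − (s−f)), so DoF = Df − Dn = 2·s·(s−f)·h / (h² − (s−f)²).
That is a quadratic in h: DoF·h² − 2·s·(s−f)·h − DoF·(s−f)² = 0 ⇒ h = (s−f)·(s + √(s² + DoF²)) / DoF = 835404 × (836000 + √(836000² + 231000²)) / 231000 = 835404 × (836000 + 867328) / 231000 ≈ 6160029 mm.
Then N = f²/(c·h) = 596² / (0.018 × 6160029) = 355216 / 110881 ≈ 3.20.

f/3.20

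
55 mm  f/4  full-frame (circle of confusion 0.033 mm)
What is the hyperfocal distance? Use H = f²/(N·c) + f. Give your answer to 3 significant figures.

23.0 m

Hyperfocal distance H = f²/(N·c) + f = 55²/(4 × 0.033) + 55 = 3025/0.132 + 55 ≈ 22971.7 mm ≈ 23.0 m.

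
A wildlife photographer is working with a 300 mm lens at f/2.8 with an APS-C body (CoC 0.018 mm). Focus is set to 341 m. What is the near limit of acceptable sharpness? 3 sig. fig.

Hyperfocal distance H = f²/(N·c) + f = 300²/(2.8 × 0.018) + 300 = 90000/0.0504 + 300 ≈ 1786014.3 mm ≈ 1786 m.
Near limit Dn = s·(H − f)/(H + s − 2f) = 341000 × (1786014.3 − 300) / (1786014.3 + 341000 − 2 × 300) = 341000 × 1785714.3 / 2126414.3 ≈ 286364 mm ≈ 286 m.

286 m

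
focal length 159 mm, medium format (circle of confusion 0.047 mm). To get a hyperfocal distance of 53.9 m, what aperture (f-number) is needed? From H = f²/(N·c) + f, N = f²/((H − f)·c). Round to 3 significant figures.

f/10

Rearrange H = f²/(N·c) + f for N: N = f² / ((H − f)·c).
N = 159² / ((53900 − 159) × 0.047) = 25281 / 2526 ≈ 10.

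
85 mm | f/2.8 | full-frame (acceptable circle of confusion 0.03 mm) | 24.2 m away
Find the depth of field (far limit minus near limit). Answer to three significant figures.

14.7 m

Hyperfocal distance H = f²/(N·c) + f = 85²/(2.8 × 0.03) + 85 = 7225/0.084 + 85 ≈ 86096.9 mm ≈ 86.10 m.
Near limit Dn = s·(H − f)/(H + s − 2f) = 24200 × (86096.9 − 85) / (86096.9 + 24200 − 2 × 85) = 24200 × 86011.9 / 110126.9 ≈ 18901 mm.
Far limit Df = s·(H − f)/(H − s) = 24200 × (86096.9 − 85) / (86096.9 − 24200) = 24200 × 86011.9 / 61896.9 ≈ 33628 mm.
Depth of field = Df − Dn = 33628 − 18901 ≈ 14727 mm ≈ 14.7 m.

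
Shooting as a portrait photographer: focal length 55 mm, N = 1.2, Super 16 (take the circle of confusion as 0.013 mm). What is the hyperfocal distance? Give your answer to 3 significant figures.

194 m

Hyperfocal distance H = f²/(N·c) + f = 55²/(1.2 × 0.013) + 55 = 3025/0.0156 + 55 ≈ 193965.3 mm ≈ 194 m.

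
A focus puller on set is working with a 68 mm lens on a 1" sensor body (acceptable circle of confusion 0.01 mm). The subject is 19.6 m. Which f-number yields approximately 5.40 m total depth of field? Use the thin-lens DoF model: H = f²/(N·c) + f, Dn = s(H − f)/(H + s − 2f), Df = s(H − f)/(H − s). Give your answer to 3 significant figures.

f/3.20

Write h = H − f = f²/(N·c). The thin-lens limits are Dn = s·h/(h + (s−f)) and Df = s·h/(h − (s−f)), so DoF = Df − Dn = 2·s·(s−f)·h / (h² − (s−f)²).
That is a quadratic in h: DoF·h² − 2·s·(s−f)·h − DoF·(s−f)² = 0 ⇒ h = (s−f)·(s + √(s² + DoF²)) / DoF = 19532 × (19600 + √(19600² + 5400²)) / 5400 = 19532 × (19600 + 20330.3) / 5400 ≈ 144429 mm.
Then N = f²/(c·h) = 68² / (0.01 × 144429) = 4624 / 1444.3 ≈ 3.20.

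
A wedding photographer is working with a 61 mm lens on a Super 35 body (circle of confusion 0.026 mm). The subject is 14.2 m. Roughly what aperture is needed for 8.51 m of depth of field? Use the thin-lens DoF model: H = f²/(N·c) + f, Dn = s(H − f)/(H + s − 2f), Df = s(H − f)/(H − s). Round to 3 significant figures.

Write h = H − f = f²/(N·c). The thin-lens limits are Dn = s·h/(h + (s−f)) and Df = s·h/(h − (s−f)), so DoF = Df − Dn = 2·s·(s−f)·h / (h² − (s−f)²).
That is a quadratic in h: DoF·h² − 2·s·(s−f)·h − DoF·(s−f)² = 0 ⇒ h = (s−f)·(s + √(s² + DoF²)) / DoF = 14139 × (14200 + √(14200² + 8510²)) / 8510 = 14139 × (14200 + 16554.8) / 8510 ≈ 51098 mm.
Then N = f²/(c·h) = 61² / (0.026 × 51098) = 3721 / 1328.5 ≈ 2.80.

f/2.80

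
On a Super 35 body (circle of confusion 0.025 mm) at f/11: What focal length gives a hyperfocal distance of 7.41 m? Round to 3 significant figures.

45.0 mm

From H = f²/(N·c) + f, with f ≪ H: f ≈ √(H·N·c) = √(7410 × 11 × 0.025) = √2037.8 ≈ 45.14 mm.
Exact: f² + N·c·f − N·c·H = 0 ⇒ f = (−N·c + √((N·c)² + 4·N·c·H))/2 = (−0.275 + √8151.1)/2 ≈ 45.004 mm ≈ 45.0 mm.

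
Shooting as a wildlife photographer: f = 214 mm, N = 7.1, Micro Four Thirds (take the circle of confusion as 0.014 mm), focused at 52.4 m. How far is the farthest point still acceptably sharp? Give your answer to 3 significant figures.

Hyperfocal distance H = f²/(N·c) + f = 214²/(7.1 × 0.014) + 214 = 45796/0.0994 + 214 ≈ 460938.3 mm ≈ 460.9 m.
Far limit Df = s·(H − f)/(H − s) = 52400 × (460938.3 − 214) / (460938.3 − 52400) = 52400 × 460724.3 / 408538.3 ≈ 59093 mm ≈ 59.1 m.

59.1 m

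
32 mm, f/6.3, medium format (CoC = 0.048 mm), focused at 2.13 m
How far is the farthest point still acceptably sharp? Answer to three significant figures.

5.60 m

Hyperfocal distance H = f²/(N·c) + f = 32²/(6.3 × 0.048) + 32 = 1024/0.3024 + 32 ≈ 3418.2 mm ≈ 3.418 m.
Far limit Df = s·(H − f)/(H − s) = 2130 × (3418.2 − 32) / (3418.2 − 2130) = 2130 × 3386.2 / 1288.2 ≈ 5598.9 mm ≈ 5.60 m.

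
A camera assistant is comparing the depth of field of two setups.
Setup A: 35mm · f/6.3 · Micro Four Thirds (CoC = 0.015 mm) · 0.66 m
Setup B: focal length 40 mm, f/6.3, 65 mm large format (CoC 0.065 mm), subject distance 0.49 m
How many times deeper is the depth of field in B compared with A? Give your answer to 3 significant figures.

1.79

Setup A: H = 35²/(6.3×0.015) + 35 ≈ 12998.0 mm; DoF = Df − Dn = 693.433 − 629.642 ≈ 63.791 mm.
Setup B: H = 40²/(6.3×0.065) + 40 ≈ 3947.2 mm; DoF = Df − Dn = 553.78 − 439.39 ≈ 114.39 mm.
Ratio = 114.39 / 63.791 ≈ 1.79.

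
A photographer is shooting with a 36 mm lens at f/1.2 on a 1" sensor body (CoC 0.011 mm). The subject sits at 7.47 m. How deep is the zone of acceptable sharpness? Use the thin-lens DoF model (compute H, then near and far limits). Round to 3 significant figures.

Hyperfocal distance H = f²/(N·c) + f = 36²/(1.2 × 0.011) + 36 = 1296/0.0132 + 36 ≈ 98217.8 mm ≈ 98.22 m.
Near limit Dn = s·(H − f)/(H + s − 2f) = 7470 × (98217.8 − 36) / (98217.8 + 7470 − 2 × 36) = 7470 × 98181.8 / 105615.8 ≈ 6944.2 mm.
Far limit Df = s·(H − f)/(H − s) = 7470 × (98217.8 − 36) / (98217.8 − 7470) = 7470 × 98181.8 / 90747.8 ≈ 8081.9 mm.
Depth of field = Df − Dn = 8081.9 − 6944.2 ≈ 1137.7 mm ≈ 1.14 m.

1.14 m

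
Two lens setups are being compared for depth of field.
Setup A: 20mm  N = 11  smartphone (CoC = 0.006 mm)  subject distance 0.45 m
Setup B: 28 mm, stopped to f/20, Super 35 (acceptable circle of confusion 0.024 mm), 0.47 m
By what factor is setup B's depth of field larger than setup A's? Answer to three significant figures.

Setup A: H = 20²/(11×0.006) + 20 ≈ 6080.6 mm; DoF = Df − Dn = 484.366 − 420.188 ≈ 64.178 mm.
Setup B: H = 28²/(20×0.024) + 28 ≈ 1661.3 mm; DoF = Df − Dn = 644.38 − 369.90 ≈ 274.48 mm.
Ratio = 274.48 / 64.178 ≈ 4.28.

4.28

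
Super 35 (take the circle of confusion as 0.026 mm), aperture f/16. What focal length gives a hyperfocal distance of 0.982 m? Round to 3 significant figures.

20.0 mm

From H = f²/(N·c) + f, with f ≪ H: f ≈ √(H·N·c) = √(982 × 16 × 0.026) = √408.51 ≈ 20.21 mm.
Exact: f² + N·c·f − N·c·H = 0 ⇒ f = (−N·c + √((N·c)² + 4·N·c·H))/2 = (−0.416 + √1634.2)/2 ≈ 20.005 mm ≈ 20.0 mm.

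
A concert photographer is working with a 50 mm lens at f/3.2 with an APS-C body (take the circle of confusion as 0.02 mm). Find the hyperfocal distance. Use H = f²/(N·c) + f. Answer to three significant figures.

Hyperfocal distance H = f²/(N·c) + f = 50²/(3.2 × 0.02) + 50 = 2500/0.064 + 50 ≈ 39112.5 mm ≈ 39.1 m.

39.1 m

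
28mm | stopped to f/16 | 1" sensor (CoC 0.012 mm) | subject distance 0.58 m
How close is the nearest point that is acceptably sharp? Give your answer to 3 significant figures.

0.511 m

Hyperfocal distance H = f²/(N·c) + f = 28²/(16 × 0.012) + 28 = 784/0.192 + 28 ≈ 4111.3 mm ≈ 4.111 m.
Near limit Dn = s·(H − f)/(H + s − 2f) = 580 × (4111.3 − 28) / (4111.3 + 580 − 2 × 28) = 580 × 4083.3 / 4635.3 ≈ 510.93 mm ≈ 0.511 m.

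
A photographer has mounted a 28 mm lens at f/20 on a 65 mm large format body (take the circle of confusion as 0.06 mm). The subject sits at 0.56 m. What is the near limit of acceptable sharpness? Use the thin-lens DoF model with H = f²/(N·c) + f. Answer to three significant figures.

309 mm

Hyperfocal distance H = f²/(N·c) + f = 28²/(20 × 0.06) + 28 = 784/1.2 + 28 ≈ 681.3 mm ≈ 0.681 m.
Near limit Dn = s·(H − f)/(H + s − 2f) = 560 × (681.3 − 28) / (681.3 + 560 − 2 × 28) = 560 × 653.3 / 1185.3 ≈ 308.66 mm.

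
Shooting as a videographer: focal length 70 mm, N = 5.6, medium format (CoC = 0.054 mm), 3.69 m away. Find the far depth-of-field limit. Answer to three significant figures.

Hyperfocal distance H = f²/(N·c) + f = 70²/(5.6 × 0.054) + 70 = 4900/0.3024 + 70 ≈ 16273.7 mm ≈ 16.27 m.
Far limit Df = s·(H − f)/(H − s) = 3690 × (16273.7 − 70) / (16273.7 − 3690) = 3690 × 16203.7 / 12583.7 ≈ 4751.5 mm ≈ 4.75 m.

4.75 m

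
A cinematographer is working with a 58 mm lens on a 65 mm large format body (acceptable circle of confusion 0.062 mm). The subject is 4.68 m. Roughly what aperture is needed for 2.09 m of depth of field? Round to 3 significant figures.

f/2.50

Write h = H − f = f²/(N·c). The thin-lens limits are Dn = s·h/(h + (s−f)) and Df = s·h/(h − (s−f)), so DoF = Df − Dn = 2·s·(s−f)·h / (h² − (s−f)²).
That is a quadratic in h: DoF·h² − 2·s·(s−f)·h − DoF·(s−f)² = 0 ⇒ h = (s−f)·(s + √(s² + DoF²)) / DoF = 4622 × (4680 + √(4680² + 2090²)) / 2090 = 4622 × (4680 + 5125.48) / 2090 ≈ 21685 mm.
Then N = f²/(c·h) = 58² / (0.062 × 21685) = 3364 / 1344.4 ≈ 2.50.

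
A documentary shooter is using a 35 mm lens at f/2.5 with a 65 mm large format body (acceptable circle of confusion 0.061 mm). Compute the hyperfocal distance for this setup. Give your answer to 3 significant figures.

8.07 m

Hyperfocal distance H = f²/(N·c) + f = 35²/(2.5 × 0.061) + 35 = 1225/0.1525 + 35 ≈ 8067.8 mm ≈ 8.07 m.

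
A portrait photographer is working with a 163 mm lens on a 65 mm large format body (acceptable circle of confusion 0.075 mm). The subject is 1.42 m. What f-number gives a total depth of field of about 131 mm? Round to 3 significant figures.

f/13

Write h = H − f = f²/(N·c). The thin-lens limits are Dn = s·h/(h + (s−f)) and Df = s·h/(h − (s−f)), so DoF = Df − Dn = 2·s·(s−f)·h / (h² − (s−f)²).
That is a quadratic in h: DoF·h² − 2·s·(s−f)·h − DoF·(s−f)² = 0 ⇒ h = (s−f)·(s + √(s² + DoF²)) / DoF = 1257 × (1420 + √(1420² + 131²)) / 131 = 1257 × (1420 + 1426.03) / 131 ≈ 27309 mm.
Then N = f²/(c·h) = 163² / (0.075 × 27309) = 26569 / 2048.2 ≈ 13.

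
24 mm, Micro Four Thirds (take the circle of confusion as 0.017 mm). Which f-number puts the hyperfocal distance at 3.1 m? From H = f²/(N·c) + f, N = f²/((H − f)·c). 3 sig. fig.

f/11

Rearrange H = f²/(N·c) + f for N: N = f² / ((H − f)·c).
N = 24² / ((3100 − 24) × 0.017) = 576 / 52.29 ≈ 11.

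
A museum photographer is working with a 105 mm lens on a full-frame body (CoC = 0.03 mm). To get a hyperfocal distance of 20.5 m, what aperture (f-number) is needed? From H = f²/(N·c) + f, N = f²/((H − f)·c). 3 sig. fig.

Rearrange H = f²/(N·c) + f for N: N = f² / ((H − f)·c).
N = 105² / ((20500 − 105) × 0.03) = 11025 / 611.9 ≈ 18.

f/18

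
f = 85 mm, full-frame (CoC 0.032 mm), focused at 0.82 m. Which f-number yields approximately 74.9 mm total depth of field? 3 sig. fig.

f/14

Write h = H − f = f²/(N·c). The thin-lens limits are Dn = s·h/(h + (s−f)) and Df = s·h/(h − (s−f)), so DoF = Df − Dn = 2·s·(s−f)·h / (h² − (s−f)²).
That is a quadratic in h: DoF·h² − 2·s·(s−f)·h − DoF·(s−f)² = 0 ⇒ h = (s−f)·(s + √(s² + DoF²)) / DoF = 735 × (820 + √(820² + 74.9²)) / 74.9 = 735 × (820 + 823.414) / 74.9 ≈ 16127 mm.
Then N = f²/(c·h) = 85² / (0.032 × 16127) = 7225 / 516.06 ≈ 14.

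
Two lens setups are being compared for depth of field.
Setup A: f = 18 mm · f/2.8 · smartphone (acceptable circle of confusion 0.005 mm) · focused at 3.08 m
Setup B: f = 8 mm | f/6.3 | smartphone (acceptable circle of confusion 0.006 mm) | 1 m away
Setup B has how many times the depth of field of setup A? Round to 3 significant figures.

2.15

Setup A: H = 18²/(2.8×0.005) + 18 ≈ 23160.9 mm; DoF = Df − Dn = 3549.65 − 2720.11 ≈ 829.54 mm.
Setup B: H = 8²/(6.3×0.006) + 8 ≈ 1701.1 mm; DoF = Df − Dn = 2414.9 − 630.6 ≈ 1784.3 mm.
Ratio = 1784.3 / 829.54 ≈ 2.15.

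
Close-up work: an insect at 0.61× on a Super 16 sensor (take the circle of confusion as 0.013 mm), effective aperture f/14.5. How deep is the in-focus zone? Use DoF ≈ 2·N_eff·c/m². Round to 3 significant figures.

At magnification m, DoF ≈ 2·N_eff·c/m² = 2 × 14.5 × 0.013 / 0.61² = 0.377 / 0.3721 ≈ 1.01 mm.

1.01 mm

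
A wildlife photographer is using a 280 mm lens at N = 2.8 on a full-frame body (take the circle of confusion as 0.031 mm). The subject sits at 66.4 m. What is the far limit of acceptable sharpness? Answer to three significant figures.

71.6 m

Hyperfocal distance H = f²/(N·c) + f = 280²/(2.8 × 0.031) + 280 = 78400/0.0868 + 280 ≈ 903505.8 mm ≈ 903.5 m.
Far limit Df = s·(H − f)/(H − s) = 66400 × (903505.8 − 280) / (903505.8 − 66400) = 66400 × 903225.8 / 837105.8 ≈ 71645 mm ≈ 71.6 m.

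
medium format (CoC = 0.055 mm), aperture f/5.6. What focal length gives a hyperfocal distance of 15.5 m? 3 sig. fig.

From H = f²/(N·c) + f, with f ≪ H: f ≈ √(H·N·c) = √(15500 × 5.6 × 0.055) = √4774.0 ≈ 69.09 mm.
Exact: f² + N·c·f − N·c·H = 0 ⇒ f = (−N·c + √((N·c)² + 4·N·c·H))/2 = (−0.308 + √19096)/2 ≈ 68.940 mm ≈ 68.9 mm.

68.9 mm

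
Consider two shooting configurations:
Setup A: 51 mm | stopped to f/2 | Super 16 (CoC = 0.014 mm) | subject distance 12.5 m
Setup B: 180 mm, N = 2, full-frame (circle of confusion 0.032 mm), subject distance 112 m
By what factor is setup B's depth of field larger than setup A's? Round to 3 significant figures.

Setup A: H = 51²/(2×0.014) + 51 ≈ 92943.9 mm; DoF = Df − Dn = 14434.4 − 11022.8 ≈ 3411.6 mm.
Setup B: H = 180²/(2×0.032) + 180 ≈ 506430.0 mm; DoF = Df − Dn = 143752 − 91737 ≈ 52015 mm.
Ratio = 52015 / 3411.6 ≈ 15.2.

15.2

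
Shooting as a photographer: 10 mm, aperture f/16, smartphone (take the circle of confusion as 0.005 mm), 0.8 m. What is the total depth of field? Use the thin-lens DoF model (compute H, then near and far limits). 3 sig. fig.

Hyperfocal distance H = f²/(N·c) + f = 10²/(16 × 0.005) + 10 = 100/0.08 + 10 ≈ 1260.0 mm ≈ 1.260 m.
Near limit Dn = s·(H − f)/(H + s − 2f) = 800 × (1260.0 − 10) / (1260.0 + 800 − 2 × 10) = 800 × 1250.0 / 2040.0 ≈ 490.2 mm.
Far limit Df = s·(H − f)/(H − s) = 800 × (1260.0 − 10) / (1260.0 − 800) = 800 × 1250.0 / 460.0 ≈ 2173.9 mm.
Depth of field = Df − Dn = 2173.9 − 490.2 ≈ 1683.7 mm ≈ 1.68 m.

1.68 m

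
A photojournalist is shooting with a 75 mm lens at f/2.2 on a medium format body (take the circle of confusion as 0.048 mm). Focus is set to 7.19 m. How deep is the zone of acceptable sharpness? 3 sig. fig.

1.96 m

Hyperfocal distance H = f²/(N·c) + f = 75²/(2.2 × 0.048) + 75 = 5625/0.1056 + 75 ≈ 53342.0 mm ≈ 53.34 m.
Near limit Dn = s·(H − f)/(H + s − 2f) = 7190 × (53342.0 − 75) / (53342.0 + 7190 − 2 × 75) = 7190 × 53267.0 / 60382.0 ≈ 6342.8 mm.
Far limit Df = s·(H − f)/(H − s) = 7190 × (53342.0 − 75) / (53342.0 − 7190) = 7190 × 53267.0 / 46152.0 ≈ 8298.4 mm.
Depth of field = Df − Dn = 8298.4 − 6342.8 ≈ 1955.6 mm ≈ 1.96 m.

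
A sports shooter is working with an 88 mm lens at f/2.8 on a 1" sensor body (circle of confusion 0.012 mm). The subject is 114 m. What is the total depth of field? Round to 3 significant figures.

149 m

Hyperfocal distance H = f²/(N·c) + f = 88²/(2.8 × 0.012) + 88 = 7744/0.0336 + 88 ≈ 230564.2 mm ≈ 230.6 m.
Near limit Dn = s·(H − f)/(H + s − 2f) = 114000 × (230564.2 − 88) / (230564.2 + 114000 − 2 × 88) = 114000 × 230476.2 / 344388.2 ≈ 76293 mm.
Far limit Df = s·(H − f)/(H − s) = 114000 × (230564.2 − 88) / (230564.2 − 114000) = 114000 × 230476.2 / 116564.2 ≈ 225406 mm.
Depth of field = Df − Dn = 225406 − 76293 ≈ 149113 mm ≈ 149 m.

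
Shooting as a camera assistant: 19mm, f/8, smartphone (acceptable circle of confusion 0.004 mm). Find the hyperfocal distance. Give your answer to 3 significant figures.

11.3 m

Hyperfocal distance H = f²/(N·c) + f = 19²/(8 × 0.004) + 19 = 361/0.032 + 19 ≈ 11300.2 mm ≈ 11.3 m.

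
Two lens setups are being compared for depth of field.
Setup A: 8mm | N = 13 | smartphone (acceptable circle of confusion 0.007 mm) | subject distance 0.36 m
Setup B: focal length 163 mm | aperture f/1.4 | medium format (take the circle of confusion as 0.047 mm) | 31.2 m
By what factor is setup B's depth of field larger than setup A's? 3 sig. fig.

Setup A: H = 8²/(13×0.007) + 8 ≈ 711.3 mm; DoF = Df − Dn = 720.72 − 239.92 ≈ 480.80 mm.
Setup B: H = 163²/(1.4×0.047) + 163 ≈ 403947.2 mm; DoF = Df − Dn = 33797.9 − 28973.0 ≈ 4824.9 mm.
Ratio = 4824.9 / 480.80 ≈ 10.0.

10.0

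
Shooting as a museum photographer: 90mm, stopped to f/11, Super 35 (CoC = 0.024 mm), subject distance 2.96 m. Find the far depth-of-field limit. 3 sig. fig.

Hyperfocal distance H = f²/(N·c) + f = 90²/(11 × 0.024) + 90 = 8100/0.264 + 90 ≈ 30771.8 mm ≈ 30.77 m.
Far limit Df = s·(H − f)/(H − s) = 2960 × (30771.8 − 90) / (30771.8 − 2960) = 2960 × 30681.8 / 27811.8 ≈ 3265.5 mm ≈ 3.27 m.

3.27 m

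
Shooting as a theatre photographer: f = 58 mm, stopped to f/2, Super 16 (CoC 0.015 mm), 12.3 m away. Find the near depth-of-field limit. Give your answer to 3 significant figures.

Hyperfocal distance H = f²/(N·c) + f = 58²/(2 × 0.015) + 58 = 3364/0.03 + 58 ≈ 112191.3 mm ≈ 112.2 m.
Near limit Dn = s·(H − f)/(H + s − 2f) = 12300 × (112191.3 − 58) / (112191.3 + 12300 − 2 × 58) = 12300 × 112133.3 / 124375.3 ≈ 11089 mm ≈ 11.1 m.

11.1 m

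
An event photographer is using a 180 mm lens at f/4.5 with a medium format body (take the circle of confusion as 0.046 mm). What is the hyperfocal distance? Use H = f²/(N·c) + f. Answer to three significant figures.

Hyperfocal distance H = f²/(N·c) + f = 180²/(4.5 × 0.046) + 180 = 32400/0.207 + 180 ≈ 156701.7 mm ≈ 157 m.

157 m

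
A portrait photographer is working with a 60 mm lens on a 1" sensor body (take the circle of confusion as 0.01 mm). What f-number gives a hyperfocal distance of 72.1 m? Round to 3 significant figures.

Rearrange H = f²/(N·c) + f for N: N = f² / ((H − f)·c).
N = 60² / ((72100 − 60) × 0.01) = 3600 / 720.4 ≈ 5.

f/5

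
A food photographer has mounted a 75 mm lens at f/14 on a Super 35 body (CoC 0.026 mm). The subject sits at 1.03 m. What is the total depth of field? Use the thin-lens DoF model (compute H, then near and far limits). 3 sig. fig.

Hyperfocal distance H = f²/(N·c) + f = 75²/(14 × 0.026) + 75 = 5625/0.364 + 75 ≈ 15528.3 mm ≈ 15.53 m.
Near limit Dn = s·(H − f)/(H + s − 2f) = 1030 × (15528.3 − 75) / (15528.3 + 1030 − 2 × 75) = 1030 × 15453.3 / 16408.3 ≈ 970.05 mm.
Far limit Df = s·(H − f)/(H − s) = 1030 × (15528.3 − 75) / (15528.3 − 1030) = 1030 × 15453.3 / 14498.3 ≈ 1097.85 mm.
Depth of field = Df − Dn = 1097.85 − 970.05 ≈ 127.80 mm.

128 mm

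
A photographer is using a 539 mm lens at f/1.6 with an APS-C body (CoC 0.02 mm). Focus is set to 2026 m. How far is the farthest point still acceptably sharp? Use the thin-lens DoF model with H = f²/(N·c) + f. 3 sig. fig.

2610 m

Hyperfocal distance H = f²/(N·c) + f = 539²/(1.6 × 0.02) + 539 = 290521/0.032 + 539 ≈ 9079320.2 mm ≈ 9079 m.
Far limit Df = s·(H − f)/(H − s) = 2026000 × (9079320.2 − 539) / (9079320.2 − 2026000) = 2026000 × 9078781.2 / 7053320.2 ≈ 2607795 mm ≈ 2610 m.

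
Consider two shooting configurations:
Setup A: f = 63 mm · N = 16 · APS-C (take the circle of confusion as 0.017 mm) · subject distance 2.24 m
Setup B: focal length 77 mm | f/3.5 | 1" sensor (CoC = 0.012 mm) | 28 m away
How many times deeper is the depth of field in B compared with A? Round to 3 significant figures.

16.9

Setup A: H = 63²/(16×0.017) + 63 ≈ 14654.9 mm; DoF = Df − Dn = 2632.79 − 1949.20 ≈ 683.59 mm.
Setup B: H = 77²/(3.5×0.012) + 77 ≈ 141243.7 mm; DoF = Df − Dn = 34904 − 23376 ≈ 11528 mm.
Ratio = 11528 / 683.59 ≈ 16.9.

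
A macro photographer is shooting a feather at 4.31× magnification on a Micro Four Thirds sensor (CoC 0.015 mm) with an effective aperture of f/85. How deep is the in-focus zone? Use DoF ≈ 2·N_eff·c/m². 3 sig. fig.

At magnification m, DoF ≈ 2·N_eff·c/m² = 2 × 85 × 0.015 / 4.31² = 2.55 / 18.58 ≈ 0.137 mm.

0.137 mm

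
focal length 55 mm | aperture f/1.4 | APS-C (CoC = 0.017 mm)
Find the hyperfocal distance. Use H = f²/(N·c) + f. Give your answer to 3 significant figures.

Hyperfocal distance H = f²/(N·c) + f = 55²/(1.4 × 0.017) + 55 = 3025/0.0238 + 55 ≈ 127155.8 mm ≈ 127 m.

127 m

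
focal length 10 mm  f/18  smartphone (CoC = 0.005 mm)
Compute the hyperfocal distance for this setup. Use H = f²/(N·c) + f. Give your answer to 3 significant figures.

1.12 m

Hyperfocal distance H = f²/(N·c) + f = 10²/(18 × 0.005) + 10 = 100/0.09 + 10 ≈ 1121.1 mm ≈ 1.12 m.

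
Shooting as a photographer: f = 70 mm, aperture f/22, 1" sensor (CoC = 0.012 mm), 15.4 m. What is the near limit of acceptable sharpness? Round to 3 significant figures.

8.43 m

Hyperfocal distance H = f²/(N·c) + f = 70²/(22 × 0.012) + 70 = 4900/0.264 + 70 ≈ 18630.6 mm ≈ 18.63 m.
Near limit Dn = s·(H − f)/(H + s − 2f) = 15400 × (18630.6 − 70) / (18630.6 + 15400 − 2 × 70) = 15400 × 18560.6 / 33890.6 ≈ 8434.0 mm ≈ 8.43 m.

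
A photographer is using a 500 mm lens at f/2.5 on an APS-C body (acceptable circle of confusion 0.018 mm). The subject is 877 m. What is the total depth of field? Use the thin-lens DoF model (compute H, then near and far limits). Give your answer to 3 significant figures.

284 m

Hyperfocal distance H = f²/(N·c) + f = 500²/(2.5 × 0.018) + 500 = 250000/0.045 + 500 ≈ 5556055.6 mm ≈ 5556 m.
Near limit Dn = s·(H − f)/(H + s − 2f) = 877000 × (5556055.6 − 500) / (5556055.6 + 877000 − 2 × 500) = 877000 × 5555555.6 / 6432055.6 ≈ 757491 mm.
Far limit Df = s·(H − f)/(H − s) = 877000 × (5556055.6 − 500) / (5556055.6 − 877000) = 877000 × 5555555.6 / 4679055.6 ≈ 1041283 mm.
Depth of field = Df − Dn = 1041283 − 757491 ≈ 283792 mm ≈ 284 m.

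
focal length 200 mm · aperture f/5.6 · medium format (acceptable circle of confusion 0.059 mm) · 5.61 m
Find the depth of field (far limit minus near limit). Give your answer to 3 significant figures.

0.502 m

Hyperfocal distance H = f²/(N·c) + f = 200²/(5.6 × 0.059) + 200 = 40000/0.3304 + 200 ≈ 121265.4 mm ≈ 121.3 m.
Near limit Dn = s·(H − f)/(H + s − 2f) = 5610 × (121265.4 − 200) / (121265.4 + 5610 − 2 × 200) = 5610 × 121065.4 / 126475.4 ≈ 5370.03 mm.
Far limit Df = s·(H − f)/(H − s) = 5610 × (121265.4 − 200) / (121265.4 − 5610) = 5610 × 121065.4 / 115655.4 ≈ 5872.42 mm.
Depth of field = Df − Dn = 5872.42 − 5370.03 ≈ 502.39 mm ≈ 0.502 m.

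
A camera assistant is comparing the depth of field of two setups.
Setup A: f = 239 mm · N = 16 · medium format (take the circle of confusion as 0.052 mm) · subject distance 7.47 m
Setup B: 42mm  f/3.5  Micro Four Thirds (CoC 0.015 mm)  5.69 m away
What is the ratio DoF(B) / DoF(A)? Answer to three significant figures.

Setup A: H = 239²/(16×0.052) + 239 ≈ 68894.0 mm; DoF = Df − Dn = 8349.4 − 6758.2 ≈ 1591.2 mm.
Setup B: H = 42²/(3.5×0.015) + 42 ≈ 33642.0 mm; DoF = Df − Dn = 6839.7 − 4871.2 ≈ 1968.5 mm.
Ratio = 1968.5 / 1591.2 ≈ 1.24.

1.24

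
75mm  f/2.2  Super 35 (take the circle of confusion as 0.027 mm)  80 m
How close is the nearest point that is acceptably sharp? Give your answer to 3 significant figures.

Hyperfocal distance H = f²/(N·c) + f = 75²/(2.2 × 0.027) + 75 = 5625/0.0594 + 75 ≈ 94772.0 mm ≈ 94.77 m.
Near limit Dn = s·(H − f)/(H + s − 2f) = 80000 × (94772.0 − 75) / (94772.0 + 80000 − 2 × 75) = 80000 × 94697.0 / 174622.0 ≈ 43384 mm ≈ 43.4 m.

43.4 m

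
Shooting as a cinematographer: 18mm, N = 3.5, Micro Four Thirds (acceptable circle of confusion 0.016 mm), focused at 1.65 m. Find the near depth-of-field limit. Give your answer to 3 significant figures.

Hyperfocal distance H = f²/(N·c) + f = 18²/(3.5 × 0.016) + 18 = 324/0.056 + 18 ≈ 5803.7 mm ≈ 5.804 m.
Near limit Dn = s·(H − f)/(H + s − 2f) = 1650 × (5803.7 − 18) / (5803.7 + 1650 − 2 × 18) = 1650 × 5785.7 / 7417.7 ≈ 1287.0 mm ≈ 1.29 m.

1.29 m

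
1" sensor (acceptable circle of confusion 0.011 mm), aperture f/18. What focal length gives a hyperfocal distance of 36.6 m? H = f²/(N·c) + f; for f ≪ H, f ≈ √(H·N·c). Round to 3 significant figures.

From H = f²/(N·c) + f, with f ≪ H: f ≈ √(H·N·c) = √(36600 × 18 × 0.011) = √7246.8 ≈ 85.13 mm.
Exact: f² + N·c·f − N·c·H = 0 ⇒ f = (−N·c + √((N·c)² + 4·N·c·H))/2 = (−0.198 + √28987)/2 ≈ 85.029 mm ≈ 85.0 mm.

85.0 mm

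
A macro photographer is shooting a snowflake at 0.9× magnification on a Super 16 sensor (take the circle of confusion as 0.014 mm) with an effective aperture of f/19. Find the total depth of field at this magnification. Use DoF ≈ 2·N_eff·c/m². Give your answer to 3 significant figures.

0.657 mm

At magnification m, DoF ≈ 2·N_eff·c/m² = 2 × 19 × 0.014 / 0.9² = 0.532 / 0.81 ≈ 0.657 mm.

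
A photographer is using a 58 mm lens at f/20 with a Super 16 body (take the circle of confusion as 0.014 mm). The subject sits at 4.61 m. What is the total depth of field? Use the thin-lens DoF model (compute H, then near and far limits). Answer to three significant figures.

4.08 m

Hyperfocal distance H = f²/(N·c) + f = 58²/(20 × 0.014) + 58 = 3364/0.28 + 58 ≈ 12072.3 mm ≈ 12.07 m.
Near limit Dn = s·(H − f)/(H + s − 2f) = 4610 × (12072.3 − 58) / (12072.3 + 4610 − 2 × 58) = 4610 × 12014.3 / 16566.3 ≈ 3343.3 mm.
Far limit Df = s·(H − f)/(H − s) = 4610 × (12072.3 − 58) / (12072.3 − 4610) = 4610 × 12014.3 / 7462.3 ≈ 7422.1 mm.
Depth of field = Df − Dn = 7422.1 − 3343.3 ≈ 4078.8 mm ≈ 4.08 m.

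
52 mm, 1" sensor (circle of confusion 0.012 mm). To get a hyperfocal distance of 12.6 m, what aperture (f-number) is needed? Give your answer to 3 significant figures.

Rearrange H = f²/(N·c) + f for N: N = f² / ((H − f)·c).
N = 52² / ((12600 − 52) × 0.012) = 2704 / 150.6 ≈ 18.

f/18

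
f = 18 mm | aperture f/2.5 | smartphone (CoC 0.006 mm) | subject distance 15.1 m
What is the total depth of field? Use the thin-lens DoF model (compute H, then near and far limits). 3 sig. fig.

Hyperfocal distance H = f²/(N·c) + f = 18²/(2.5 × 0.006) + 18 = 324/0.015 + 18 ≈ 21618.0 mm ≈ 21.62 m.
Near limit Dn = s·(H − f)/(H + s − 2f) = 15100 × (21618.0 − 18) / (21618.0 + 15100 − 2 × 18) = 15100 × 21600.0 / 36682.0 ≈ 8892 mm.
Far limit Df = s·(H − f)/(H − s) = 15100 × (21618.0 − 18) / (21618.0 − 15100) = 15100 × 21600.0 / 6518.0 ≈ 50040 mm.
Depth of field = Df − Dn = 50040 − 8892 ≈ 41148 mm ≈ 41.1 m.

41.1 m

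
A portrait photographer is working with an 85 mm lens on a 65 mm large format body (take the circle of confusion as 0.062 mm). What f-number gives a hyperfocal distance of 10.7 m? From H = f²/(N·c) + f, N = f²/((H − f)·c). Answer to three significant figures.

f/11

Rearrange H = f²/(N·c) + f for N: N = f² / ((H − f)·c).
N = 85² / ((10700 − 85) × 0.062) = 7225 / 658.1 ≈ 11.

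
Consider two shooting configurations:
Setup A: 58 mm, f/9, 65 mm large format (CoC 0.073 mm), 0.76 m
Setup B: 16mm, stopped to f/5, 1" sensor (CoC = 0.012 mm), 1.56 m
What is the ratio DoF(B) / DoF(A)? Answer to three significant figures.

Setup A: H = 58²/(9×0.073) + 58 ≈ 5178.2 mm; DoF = Df − Dn = 880.75 − 668.37 ≈ 212.38 mm.
Setup B: H = 16²/(5×0.012) + 16 ≈ 4282.7 mm; DoF = Df − Dn = 2444.7 − 1145.5 ≈ 1299.2 mm.
Ratio = 1299.2 / 212.38 ≈ 6.12.

6.12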